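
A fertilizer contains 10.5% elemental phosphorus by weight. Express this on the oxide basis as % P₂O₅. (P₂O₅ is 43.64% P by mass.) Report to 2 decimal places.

24.06% P₂O₅

%P₂O₅ = 10.5 / 0.4364 = 24.0605%.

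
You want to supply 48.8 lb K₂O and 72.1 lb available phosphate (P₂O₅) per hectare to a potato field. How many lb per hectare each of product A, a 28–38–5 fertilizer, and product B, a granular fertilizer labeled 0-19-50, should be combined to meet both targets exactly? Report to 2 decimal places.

148.35 lb product A, 82.76 lb product B

Per-hectare balance (a = product A, b = product B):
K₂O: 0.05·a + 0.5·b = 48.8
P₂O₅: 0.38·a + 0.19·b = 72.1
From row1: a = (48.8 − 0.5·b) / 0.05.
Into row2: 0.38·(48.8 − 0.5·b)/0.05 + 0.19·b = 72.1 → b = 82.7645, a = 148.3546.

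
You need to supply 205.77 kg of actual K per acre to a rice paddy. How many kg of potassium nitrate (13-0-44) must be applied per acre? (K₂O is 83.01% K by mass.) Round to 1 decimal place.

563.4 kg of product per acre

As K₂O: 205.77 / 0.8301 = 247.886 kg per acre.
Product per acre = 247.886 / 44% = 563.377 kg.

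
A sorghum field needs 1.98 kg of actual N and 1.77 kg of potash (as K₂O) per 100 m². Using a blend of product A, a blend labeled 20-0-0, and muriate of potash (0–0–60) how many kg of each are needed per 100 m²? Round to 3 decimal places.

9.900 kg product A, 2.950 kg muriate of potash

With a, b = kg per 100 m² of product A and muriate of potash:
N: 0.2·a + 0·b = 1.98
K₂O: 0·a + 0.6·b = 1.77
Solving simultaneously: a = 9.9, b = 2.95.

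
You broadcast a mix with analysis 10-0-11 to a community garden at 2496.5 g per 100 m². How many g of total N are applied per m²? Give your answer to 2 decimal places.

nitrogen per 100 m² = 2496.5 × 10% = 249.65 g.
Convert to per m²: 249.65 × 0.01 = 2.4965 g.

2.50 g N per sq m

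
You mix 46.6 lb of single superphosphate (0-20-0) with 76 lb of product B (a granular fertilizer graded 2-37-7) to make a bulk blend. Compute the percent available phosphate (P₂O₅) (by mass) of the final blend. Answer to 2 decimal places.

Total mass = 46.6 + 76 = 122.6 lb.
P₂O₅ mass = 20%×46.6 + 37%×76 = 37.44 lb.
% P₂O₅ = 37.44 / 122.6 = 30.5383%.

30.54% P₂O₅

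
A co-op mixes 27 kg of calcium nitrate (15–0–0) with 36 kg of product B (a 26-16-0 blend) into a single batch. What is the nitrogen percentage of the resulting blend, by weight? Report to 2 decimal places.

21.29% N

Total mass = 27 + 36 = 63 kg.
N mass = 15%×27 + 26%×36 = 13.41 kg.
% N = 13.41 / 63 = 21.2857%.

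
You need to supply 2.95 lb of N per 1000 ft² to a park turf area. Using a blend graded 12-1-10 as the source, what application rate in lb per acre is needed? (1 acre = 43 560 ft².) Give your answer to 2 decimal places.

Product per 1000 ft² = 2.95 / 12% = 24.5833 lb.
Convert to per acre: 24.5833 × 43.56 = 1070.85 lb.

1070.85 lb of product per acre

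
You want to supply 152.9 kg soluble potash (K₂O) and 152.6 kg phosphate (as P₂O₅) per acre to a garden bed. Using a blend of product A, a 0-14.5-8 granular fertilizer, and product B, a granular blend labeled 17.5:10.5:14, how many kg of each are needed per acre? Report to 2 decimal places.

446.18 kg product A, 837.18 kg product B

With a, b = kg per acre of product A and product B:
K₂O: 0.08·a + 0.14·b = 152.9
P₂O₅: 0.145·a + 0.105·b = 152.6
From row1: a = (152.9 − 0.14·b) / 0.08.
Into row2: 0.145·(152.9 − 0.14·b)/0.08 + 0.105·b = 152.6 → b = 837.1849, a = 446.176.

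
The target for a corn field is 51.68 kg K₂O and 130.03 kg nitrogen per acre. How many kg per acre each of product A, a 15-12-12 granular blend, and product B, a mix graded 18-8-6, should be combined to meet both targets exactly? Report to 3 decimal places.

Per-acre balance (a = product A, b = product B):
K₂O: 0.12·a + 0.06·b = 51.68
N: 0.15·a + 0.18·b = 130.03
Eliminate b: (row1) − 0.06/0.18·(row2) → 0.07·a = 8.33667, so a = 119.0952.
Then b = (130.03 − 0.15·119.0952) / 0.18 = 623.1429.

119.095 kg product A, 623.143 kg product B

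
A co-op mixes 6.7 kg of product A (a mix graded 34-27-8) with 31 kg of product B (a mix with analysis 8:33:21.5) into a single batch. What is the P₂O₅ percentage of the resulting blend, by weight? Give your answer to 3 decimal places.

Total mass = 6.7 + 31 = 37.7 kg.
P₂O₅ mass = 27%×6.7 + 33%×31 = 12.039 kg.
% P₂O₅ = 12.039 / 37.7 = 31.9337%.

31.934% P₂O₅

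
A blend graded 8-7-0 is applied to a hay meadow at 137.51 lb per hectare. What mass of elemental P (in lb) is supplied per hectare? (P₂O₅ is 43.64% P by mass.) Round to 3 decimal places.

4.201 lb P per hectare

P₂O₅ per hectare = 137.51 × 7% = 9.6257 lb.
Elemental P = 9.6257 × 0.4364 = 4.20066 lb per hectare.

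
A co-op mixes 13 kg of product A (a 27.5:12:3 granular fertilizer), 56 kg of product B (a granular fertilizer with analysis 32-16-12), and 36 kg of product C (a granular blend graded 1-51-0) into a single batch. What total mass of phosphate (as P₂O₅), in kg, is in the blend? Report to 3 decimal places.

28.880 kg P₂O₅

P₂O₅ mass = 12%×13 + 16%×56 + 51%×36 = 28.88 kg.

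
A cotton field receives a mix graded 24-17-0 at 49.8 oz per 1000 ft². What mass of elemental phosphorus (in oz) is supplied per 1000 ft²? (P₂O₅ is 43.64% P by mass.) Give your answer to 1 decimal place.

3.7 oz P per thousand sq ft

P₂O₅ per 1000 ft² = 49.8 × 17% = 8.466 oz.
Elemental P = 8.466 × 0.4364 = 3.69456 oz per 1000 ft².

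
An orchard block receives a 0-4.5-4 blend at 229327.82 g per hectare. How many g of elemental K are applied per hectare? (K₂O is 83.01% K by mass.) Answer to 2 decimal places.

K₂O per hectare = 229327.82 × 4% = 9173.11 g.
Elemental K = 9173.11 × 0.8301 = 7614.601 g per hectare.

7614.60 g K per hectare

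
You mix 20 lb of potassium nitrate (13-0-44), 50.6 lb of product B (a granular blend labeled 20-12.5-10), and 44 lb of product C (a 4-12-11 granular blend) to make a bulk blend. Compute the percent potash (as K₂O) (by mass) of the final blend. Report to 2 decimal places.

Total mass = 20 + 50.6 + 44 = 114.6 lb.
K₂O mass = 44%×20 + 10%×50.6 + 11%×44 = 18.7 lb.
% K₂O = 18.7 / 114.6 = 16.3176%.

16.32% K₂O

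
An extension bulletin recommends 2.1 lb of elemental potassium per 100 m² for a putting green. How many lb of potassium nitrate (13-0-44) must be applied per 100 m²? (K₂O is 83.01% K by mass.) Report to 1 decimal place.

5.7 lb of product per hundred sq m

As K₂O: 2.1 / 0.8301 = 2.52982 lb per 100 m².
Product per 100 m² = 2.52982 / 44% = 5.74958 lb.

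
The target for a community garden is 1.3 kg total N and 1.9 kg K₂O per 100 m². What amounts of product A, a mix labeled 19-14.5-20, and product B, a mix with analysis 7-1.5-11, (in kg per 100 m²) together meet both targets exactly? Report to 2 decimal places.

Per-100 m² balance (a = product A, b = product B):
N: 0.19·a + 0.07·b = 1.3
K₂O: 0.2·a + 0.11·b = 1.9
Eliminate a: (row1) − 0.19/0.2·(row2) → -0.0345·b = -0.505, so b = 14.6377.
Back-substitute: a = (1.3 − 0.07·14.6377) / 0.19 = 1.44928.

1.45 kg product A, 14.64 kg product B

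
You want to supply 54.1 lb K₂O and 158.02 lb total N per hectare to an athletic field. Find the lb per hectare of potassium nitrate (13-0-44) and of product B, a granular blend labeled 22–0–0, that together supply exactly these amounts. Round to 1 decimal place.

Let a = lb of potassium nitrate, b = lb of product B (per hectare).
K₂O: 0.44·a + 0·b = 54.1
N: 0.13·a + 0.22·b = 158.02
Eliminate a: (row1) − 0.44/0.13·(row2) → -0.744615·b = -480.737, so b = 645.618.
Back-substitute: a = (54.1 − 0·645.618) / 0.44 = 122.955.

123.0 lb potassium nitrate, 645.6 lb product B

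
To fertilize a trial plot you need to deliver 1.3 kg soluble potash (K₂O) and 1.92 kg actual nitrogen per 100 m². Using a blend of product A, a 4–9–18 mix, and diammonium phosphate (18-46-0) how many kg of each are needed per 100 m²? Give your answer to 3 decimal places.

7.222 kg product A, 9.062 kg diammonium phosphate

Let a = kg of product A, b = kg of diammonium phosphate (per 100 m²).
K₂O: 0.18·a + 0·b = 1.3
N: 0.04·a + 0.18·b = 1.92
From row1: a = (1.3 − 0·b) / 0.18.
Into row2: 0.04·(1.3 − 0·b)/0.18 + 0.18·b = 1.92 → b = 9.06173, a = 7.22222.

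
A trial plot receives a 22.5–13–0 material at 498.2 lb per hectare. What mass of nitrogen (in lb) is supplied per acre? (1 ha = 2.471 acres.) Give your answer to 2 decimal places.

nitrogen per hectare = 498.2 × 22.5% = 112.095 lb.
Convert to per acre: 112.095 × 0.404694 = 45.3642 lb.

45.36 lb N per acre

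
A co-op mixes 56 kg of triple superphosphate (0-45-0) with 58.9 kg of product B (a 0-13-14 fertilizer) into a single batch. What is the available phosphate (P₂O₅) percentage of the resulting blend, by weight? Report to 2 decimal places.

Total mass = 56 + 58.9 = 114.9 kg.
P₂O₅ mass = 45%×56 + 13%×58.9 = 32.857 kg.
% P₂O₅ = 32.857 / 114.9 = 28.5962%.

28.60% P₂O₅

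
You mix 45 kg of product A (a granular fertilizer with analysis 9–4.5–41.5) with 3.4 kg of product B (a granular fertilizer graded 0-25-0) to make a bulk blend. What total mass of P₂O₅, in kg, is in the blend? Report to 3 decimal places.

P₂O₅ mass = 4.5%×45 + 25%×3.4 = 2.875 kg.

2.875 kg P₂O₅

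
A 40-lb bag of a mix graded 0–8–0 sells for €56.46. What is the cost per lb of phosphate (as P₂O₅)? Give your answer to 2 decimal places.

€17.64 per lb P₂O₅

P₂O₅ in bag = 40 × 8% = 3.2 lb.
Cost per lb P₂O₅ = €56.46 / 3.2 = €17.6438.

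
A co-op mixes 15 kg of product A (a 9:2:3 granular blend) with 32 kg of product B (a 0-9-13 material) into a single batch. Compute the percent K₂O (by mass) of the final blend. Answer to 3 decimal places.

Total mass = 15 + 32 = 47 kg.
K₂O mass = 3%×15 + 13%×32 = 4.61 kg.
% K₂O = 4.61 / 47 = 9.80851%.

9.809% K₂O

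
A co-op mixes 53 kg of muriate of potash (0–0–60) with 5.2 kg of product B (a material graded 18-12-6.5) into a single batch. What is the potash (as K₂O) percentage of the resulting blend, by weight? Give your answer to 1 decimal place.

Total mass = 53 + 5.2 = 58.2 kg.
K₂O mass = 60%×53 + 6.5%×5.2 = 32.138 kg.
% K₂O = 32.138 / 58.2 = 55.2199%.

55.2% K₂O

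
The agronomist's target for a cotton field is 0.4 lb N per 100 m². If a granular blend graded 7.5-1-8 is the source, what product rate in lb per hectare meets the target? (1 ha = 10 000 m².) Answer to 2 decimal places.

533.33 lb of product per hectare

Product per 100 m² = 0.4 / 7.5% = 5.33333 lb.
Convert to per hectare: 5.33333 × 100 = 533.333 lb.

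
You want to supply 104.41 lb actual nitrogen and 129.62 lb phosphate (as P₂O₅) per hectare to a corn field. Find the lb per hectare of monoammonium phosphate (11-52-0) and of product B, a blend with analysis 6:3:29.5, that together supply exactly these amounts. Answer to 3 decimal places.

166.484 lb monoammonium phosphate, 1434.946 lb product B

With a, b = lb per hectare of monoammonium phosphate and product B:
N: 0.11·a + 0.06·b = 104.41
P₂O₅: 0.52·a + 0.03·b = 129.62
Eliminate a: (row1) − 0.11/0.52·(row2) → 0.0536538·b = 76.9904, so b = 1434.9462.
Back-substitute: a = (104.41 − 0.06·1434.9462) / 0.11 = 166.4839.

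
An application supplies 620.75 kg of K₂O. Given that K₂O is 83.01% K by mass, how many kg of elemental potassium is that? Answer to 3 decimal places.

515.285 kg K

K = 620.75 × 0.8301 = 515.2846 kg.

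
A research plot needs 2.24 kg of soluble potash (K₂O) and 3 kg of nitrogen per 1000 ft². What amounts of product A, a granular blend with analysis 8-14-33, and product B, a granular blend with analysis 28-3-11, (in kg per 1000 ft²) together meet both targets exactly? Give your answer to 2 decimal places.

Per-1000 ft² balance (a = product A, b = product B):
K₂O: 0.33·a + 0.11·b = 2.24
N: 0.08·a + 0.28·b = 3
Eliminate b: (row1) − 0.11/0.28·(row2) → 0.298571·a = 1.06143, so a = 3.55502.
Then b = (3 − 0.08·3.55502) / 0.28 = 9.69856.

3.56 kg product A, 9.70 kg product B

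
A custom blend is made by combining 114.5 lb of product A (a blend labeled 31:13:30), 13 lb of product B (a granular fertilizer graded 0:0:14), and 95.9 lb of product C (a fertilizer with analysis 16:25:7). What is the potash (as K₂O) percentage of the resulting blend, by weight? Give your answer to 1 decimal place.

19.2% K₂O

Total mass = 114.5 + 13 + 95.9 = 223.4 lb.
K₂O mass = 30%×114.5 + 14%×13 + 7%×95.9 = 42.883 lb.
% K₂O = 42.883 / 223.4 = 19.1956%.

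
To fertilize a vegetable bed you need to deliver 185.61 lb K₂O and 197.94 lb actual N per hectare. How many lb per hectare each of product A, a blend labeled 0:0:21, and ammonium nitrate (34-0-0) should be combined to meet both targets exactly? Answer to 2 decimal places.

Per-hectare balance (a = product A, b = ammonium nitrate):
K₂O: 0.21·a + 0·b = 185.61
N: 0·a + 0.34·b = 197.94
Solving simultaneously: a = 883.857, b = 582.176.

883.86 lb product A, 582.18 lb ammonium nitrate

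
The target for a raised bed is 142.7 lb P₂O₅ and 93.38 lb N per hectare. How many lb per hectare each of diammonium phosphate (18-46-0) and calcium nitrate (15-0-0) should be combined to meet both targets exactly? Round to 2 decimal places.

Let a = lb of diammonium phosphate, b = lb of calcium nitrate (per hectare).
P₂O₅: 0.46·a + 0·b = 142.7
N: 0.18·a + 0.15·b = 93.38
Eliminate a: (row1) − 0.46/0.18·(row2) → -0.383333·b = -95.9378, so b = 250.272.
Back-substitute: a = (142.7 − 0·250.272) / 0.46 = 310.217.

310.22 lb diammonium phosphate, 250.27 lb calcium nitrate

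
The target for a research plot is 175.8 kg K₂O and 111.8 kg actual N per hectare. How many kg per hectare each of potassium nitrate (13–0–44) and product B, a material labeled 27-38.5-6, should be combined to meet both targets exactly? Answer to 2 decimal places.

Per-hectare balance (a = potassium nitrate, b = product B):
K₂O: 0.44·a + 0.06·b = 175.8
N: 0.13·a + 0.27·b = 111.8
Eliminate b: (row1) − 0.06/0.27·(row2) → 0.411111·a = 150.956, so a = 367.189.
Then b = (111.8 − 0.13·367.189) / 0.27 = 237.279.

367.19 kg potassium nitrate, 237.28 kg product B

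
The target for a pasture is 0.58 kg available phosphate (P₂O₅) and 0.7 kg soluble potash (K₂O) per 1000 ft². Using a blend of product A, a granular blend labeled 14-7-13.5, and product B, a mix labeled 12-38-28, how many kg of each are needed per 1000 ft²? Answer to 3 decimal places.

3.268 kg product A, 0.924 kg product B

Let a = kg of product A, b = kg of product B (per 1000 ft²).
P₂O₅: 0.07·a + 0.38·b = 0.58
K₂O: 0.135·a + 0.28·b = 0.7
Eliminate b: (row1) − 0.38/0.28·(row2) → -0.113214·a = -0.37, so a = 3.26814.
Then b = (0.7 − 0.135·3.26814) / 0.28 = 0.92429.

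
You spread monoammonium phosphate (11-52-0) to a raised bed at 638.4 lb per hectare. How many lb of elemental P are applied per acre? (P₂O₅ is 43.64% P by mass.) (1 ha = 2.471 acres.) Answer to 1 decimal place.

58.6 lb P per acre

P₂O₅ per hectare = 638.4 × 52% = 331.968 lb.
Elemental P = 331.968 × 0.4364 = 144.871 lb per hectare.
Convert to per acre: 144.871 × 0.404694 = 58.6284 lb.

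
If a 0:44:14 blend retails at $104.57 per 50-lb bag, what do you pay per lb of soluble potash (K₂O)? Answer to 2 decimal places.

$14.94 per lb K₂O

K₂O in bag = 50 × 14% = 7 lb.
Cost per lb K₂O = $104.57 / 7 = $14.9386.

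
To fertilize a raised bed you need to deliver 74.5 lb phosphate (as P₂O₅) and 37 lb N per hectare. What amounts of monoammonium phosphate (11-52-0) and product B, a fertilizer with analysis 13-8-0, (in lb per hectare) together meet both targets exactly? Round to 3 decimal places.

114.371 lb monoammonium phosphate, 187.840 lb product B

With a, b = lb per hectare of monoammonium phosphate and product B:
P₂O₅: 0.52·a + 0.08·b = 74.5
N: 0.11·a + 0.13·b = 37
Solving simultaneously: a = 114.3707, b = 187.8401.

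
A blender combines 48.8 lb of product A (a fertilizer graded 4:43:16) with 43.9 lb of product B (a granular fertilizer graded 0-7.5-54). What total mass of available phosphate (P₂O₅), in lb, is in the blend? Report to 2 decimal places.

24.28 lb P₂O₅

P₂O₅ mass = 43%×48.8 + 7.5%×43.9 = 24.2765 lb.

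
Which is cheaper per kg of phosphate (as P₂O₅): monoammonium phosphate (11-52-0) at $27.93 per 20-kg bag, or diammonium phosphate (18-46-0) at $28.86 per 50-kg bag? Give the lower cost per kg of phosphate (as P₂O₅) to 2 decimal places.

monoammonium phosphate: P₂O₅ per bag = 20 × 52% = 10.4 kg; cost = 27.93 / 10.4 = $2.6856/kg P₂O₅.
diammonium phosphate: P₂O₅ per bag = 50 × 46% = 23 kg; cost = 28.86 / 23 = $1.2548/kg P₂O₅.
diammonium phosphate is cheaper.

$1.25 per kg P₂O₅ (diammonium phosphate)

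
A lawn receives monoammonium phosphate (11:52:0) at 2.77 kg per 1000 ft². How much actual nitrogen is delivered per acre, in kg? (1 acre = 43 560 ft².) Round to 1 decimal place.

nitrogen per 1000 ft² = 2.77 × 11% = 0.3047 kg.
Convert to per acre: 0.3047 × 43.56 = 13.2727 kg.

13.3 kg N per acre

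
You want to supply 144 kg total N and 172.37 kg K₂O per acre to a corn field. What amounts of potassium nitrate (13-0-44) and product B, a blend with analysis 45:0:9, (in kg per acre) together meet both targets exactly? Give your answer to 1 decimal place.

With a, b = kg per acre of potassium nitrate and product B:
N: 0.13·a + 0.45·b = 144
K₂O: 0.44·a + 0.09·b = 172.37
Eliminate b: (row1) − 0.45/0.09·(row2) → -2.07·a = -717.85, so a = 346.787.
Then b = (172.37 − 0.44·346.787) / 0.09 = 219.817.

346.8 kg potassium nitrate, 219.8 kg product B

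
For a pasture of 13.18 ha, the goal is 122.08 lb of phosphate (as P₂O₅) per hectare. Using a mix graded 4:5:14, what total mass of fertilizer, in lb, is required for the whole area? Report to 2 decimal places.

Product per hectare = 122.08 / 5% = 2441.6 lb.
Total product = 2441.6 × 13.18 = 32180.288 lb.

32180.29 lb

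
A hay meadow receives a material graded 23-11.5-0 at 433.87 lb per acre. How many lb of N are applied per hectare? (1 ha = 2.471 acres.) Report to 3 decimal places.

nitrogen per acre = 433.87 × 23% = 99.7901 lb.
Convert to per hectare: 99.7901 × 2.471 = 246.5813 lb.

246.581 lb N per hectare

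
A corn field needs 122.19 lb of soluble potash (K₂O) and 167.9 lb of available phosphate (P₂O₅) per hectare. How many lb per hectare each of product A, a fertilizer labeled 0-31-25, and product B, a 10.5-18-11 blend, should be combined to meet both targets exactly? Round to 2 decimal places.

With a, b = lb per hectare of product A and product B:
K₂O: 0.25·a + 0.11·b = 122.19
P₂O₅: 0.31·a + 0.18·b = 167.9
Solving simultaneously: a = 323.413, b = 375.789.

323.41 lb product A, 375.79 lb product B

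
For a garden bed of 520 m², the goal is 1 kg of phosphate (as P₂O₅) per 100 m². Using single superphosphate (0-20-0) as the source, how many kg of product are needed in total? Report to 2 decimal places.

26.00 kg

Product per 100 m² = 1 / 20% = 5 kg.
Total product = 5 × 520 / 100 = 26 kg.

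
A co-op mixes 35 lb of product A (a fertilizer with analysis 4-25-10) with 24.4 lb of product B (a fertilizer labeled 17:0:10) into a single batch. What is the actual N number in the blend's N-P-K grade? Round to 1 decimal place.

Total mass = 35 + 24.4 = 59.4 lb.
N mass = 4%×35 + 17%×24.4 = 5.548 lb.
% N = 5.548 / 59.4 = 9.34007%.

9.3% N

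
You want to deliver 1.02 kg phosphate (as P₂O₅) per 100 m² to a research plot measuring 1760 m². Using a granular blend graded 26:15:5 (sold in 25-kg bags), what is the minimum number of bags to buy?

Product per 100 m² = 1.02 / 15% = 6.8 kg.
Total product = 6.8 × 1760 / 100 = 119.68 kg.
Bags = ⌈119.68 / 25⌉ = 5.

5 bags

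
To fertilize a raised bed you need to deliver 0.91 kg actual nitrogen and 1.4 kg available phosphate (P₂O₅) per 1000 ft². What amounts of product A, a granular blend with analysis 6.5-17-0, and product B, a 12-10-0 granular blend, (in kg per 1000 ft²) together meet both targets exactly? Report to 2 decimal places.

5.54 kg product A, 4.58 kg product B

Let a = kg of product A, b = kg of product B (per 1000 ft²).
N: 0.065·a + 0.12·b = 0.91
P₂O₅: 0.17·a + 0.1·b = 1.4
From row1: a = (0.91 − 0.12·b) / 0.065.
Into row2: 0.17·(0.91 − 0.12·b)/0.065 + 0.1·b = 1.4 → b = 4.58273, a = 5.53957.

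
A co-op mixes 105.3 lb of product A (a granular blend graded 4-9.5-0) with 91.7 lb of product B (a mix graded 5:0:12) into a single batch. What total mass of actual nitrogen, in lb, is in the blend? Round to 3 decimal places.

8.797 lb N

N mass = 4%×105.3 + 5%×91.7 = 8.797 lb.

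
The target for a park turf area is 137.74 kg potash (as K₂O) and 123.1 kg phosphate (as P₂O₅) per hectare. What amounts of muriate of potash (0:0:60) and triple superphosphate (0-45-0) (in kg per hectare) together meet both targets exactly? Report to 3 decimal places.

229.567 kg muriate of potash, 273.556 kg triple superphosphate

With a, b = kg per hectare of muriate of potash and triple superphosphate:
K₂O: 0.6·a + 0·b = 137.74
P₂O₅: 0·a + 0.45·b = 123.1
Solving simultaneously: a = 229.5667, b = 273.5556.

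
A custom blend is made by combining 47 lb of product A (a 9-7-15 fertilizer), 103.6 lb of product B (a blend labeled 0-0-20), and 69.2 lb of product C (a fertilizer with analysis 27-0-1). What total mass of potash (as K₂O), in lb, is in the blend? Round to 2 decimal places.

K₂O mass = 15%×47 + 20%×103.6 + 1%×69.2 = 28.462 lb.

28.46 lb K₂O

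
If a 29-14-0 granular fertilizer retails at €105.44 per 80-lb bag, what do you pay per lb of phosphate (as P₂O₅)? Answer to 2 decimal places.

€9.41 per lb P₂O₅

P₂O₅ in bag = 80 × 14% = 11.2 lb.
Cost per lb P₂O₅ = €105.44 / 11.2 = €9.4143.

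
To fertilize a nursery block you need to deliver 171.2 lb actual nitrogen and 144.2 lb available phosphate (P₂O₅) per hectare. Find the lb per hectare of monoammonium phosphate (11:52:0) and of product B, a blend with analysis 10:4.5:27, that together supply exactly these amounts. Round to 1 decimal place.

Let a = lb of monoammonium phosphate, b = lb of product B (per hectare).
N: 0.11·a + 0.1·b = 171.2
P₂O₅: 0.52·a + 0.045·b = 144.2
From row1: a = (171.2 − 0.1·b) / 0.11.
Into row2: 0.52·(171.2 − 0.1·b)/0.11 + 0.045·b = 144.2 → b = 1554.98, a = 142.742.

142.7 lb monoammonium phosphate, 1555.0 lb product B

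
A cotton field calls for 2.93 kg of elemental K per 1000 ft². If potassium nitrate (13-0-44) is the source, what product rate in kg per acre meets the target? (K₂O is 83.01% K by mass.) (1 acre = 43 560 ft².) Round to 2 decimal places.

349.44 kg of product per acre

As K₂O: 2.93 / 0.8301 = 3.5297 kg per 1000 ft².
Product per 1000 ft² = 3.5297 / 44% = 8.02203 kg.
Convert to per acre: 8.02203 × 43.56 = 349.4398 kg.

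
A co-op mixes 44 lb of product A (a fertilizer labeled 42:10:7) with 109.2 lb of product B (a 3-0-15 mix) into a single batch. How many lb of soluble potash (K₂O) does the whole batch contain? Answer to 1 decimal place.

K₂O mass = 7%×44 + 15%×109.2 = 19.46 lb.

19.5 lb K₂O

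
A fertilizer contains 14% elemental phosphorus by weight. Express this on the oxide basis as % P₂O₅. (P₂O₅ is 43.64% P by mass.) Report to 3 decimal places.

32.081% P₂O₅

%P₂O₅ = 14 / 0.4364 = 32.0807%.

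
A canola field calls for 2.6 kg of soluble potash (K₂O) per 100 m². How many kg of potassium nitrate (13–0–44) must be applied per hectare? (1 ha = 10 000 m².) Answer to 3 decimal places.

Product per 100 m² = 2.6 / 44% = 5.90909 kg.
Convert to per hectare: 5.90909 × 100 = 590.9091 kg.

590.909 kg of product per hectare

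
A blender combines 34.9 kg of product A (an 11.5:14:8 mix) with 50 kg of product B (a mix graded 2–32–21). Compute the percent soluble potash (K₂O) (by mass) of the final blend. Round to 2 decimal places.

Total mass = 34.9 + 50 = 84.9 kg.
K₂O mass = 8%×34.9 + 21%×50 = 13.292 kg.
% K₂O = 13.292 / 84.9 = 15.6561%.

15.66% K₂O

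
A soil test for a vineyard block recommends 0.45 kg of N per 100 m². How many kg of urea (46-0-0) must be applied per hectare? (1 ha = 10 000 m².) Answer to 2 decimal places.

Product per 100 m² = 0.45 / 46% = 0.978261 kg.
Convert to per hectare: 0.978261 × 100 = 97.8261 kg.

97.83 kg of product per hectare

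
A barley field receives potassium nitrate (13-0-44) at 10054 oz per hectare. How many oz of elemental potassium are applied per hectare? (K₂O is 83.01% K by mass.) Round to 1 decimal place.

3672.2 oz K per hectare

K₂O per hectare = 10054 × 44% = 4423.76 oz.
Elemental K = 4423.76 × 0.8301 = 3672.16 oz per hectare.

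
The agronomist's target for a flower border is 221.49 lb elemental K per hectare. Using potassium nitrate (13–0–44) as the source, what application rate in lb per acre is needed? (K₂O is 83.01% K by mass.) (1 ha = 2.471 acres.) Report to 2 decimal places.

245.41 lb of product per acre

As K₂O: 221.49 / 0.8301 = 266.823 lb per hectare.
Product per hectare = 266.823 / 44% = 606.417 lb.
Convert to per acre: 606.417 × 0.404694 = 245.413 lb.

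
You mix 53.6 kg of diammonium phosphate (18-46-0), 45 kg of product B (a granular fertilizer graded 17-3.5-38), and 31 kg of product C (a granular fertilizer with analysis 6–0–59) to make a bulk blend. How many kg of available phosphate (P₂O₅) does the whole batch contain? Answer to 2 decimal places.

26.23 kg P₂O₅

P₂O₅ mass = 46%×53.6 + 3.5%×45 + 0%×31 = 26.231 kg.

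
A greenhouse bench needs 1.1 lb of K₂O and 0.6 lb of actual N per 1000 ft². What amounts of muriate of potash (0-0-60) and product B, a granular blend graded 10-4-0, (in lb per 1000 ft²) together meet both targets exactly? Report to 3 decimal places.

1.833 lb muriate of potash, 6.000 lb product B

Let a = lb of muriate of potash, b = lb of product B (per 1000 ft²).
K₂O: 0.6·a + 0·b = 1.1
N: 0·a + 0.1·b = 0.6
Solving simultaneously: a = 1.83333, b = 6.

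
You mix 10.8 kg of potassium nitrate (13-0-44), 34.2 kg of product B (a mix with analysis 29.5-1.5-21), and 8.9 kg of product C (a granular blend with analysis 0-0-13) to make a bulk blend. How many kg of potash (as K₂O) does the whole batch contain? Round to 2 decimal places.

13.09 kg K₂O

K₂O mass = 44%×10.8 + 21%×34.2 + 13%×8.9 = 13.091 kg.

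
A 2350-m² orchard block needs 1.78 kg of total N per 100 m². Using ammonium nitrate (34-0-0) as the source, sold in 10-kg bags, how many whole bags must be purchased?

13 bags

Product per 100 m² = 1.78 / 34% = 5.23529 kg.
Total product = 5.23529 × 2350 / 100 = 123.029 kg.
Bags = ⌈123.029 / 10⌉ = 13.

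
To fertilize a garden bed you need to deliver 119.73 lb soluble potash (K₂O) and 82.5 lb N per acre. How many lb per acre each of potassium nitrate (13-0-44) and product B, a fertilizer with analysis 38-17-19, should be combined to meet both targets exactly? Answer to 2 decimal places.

209.28 lb potassium nitrate, 145.51 lb product B

Let a = lb of potassium nitrate, b = lb of product B (per acre).
K₂O: 0.44·a + 0.19·b = 119.73
N: 0.13·a + 0.38·b = 82.5
Eliminate b: (row1) − 0.19/0.38·(row2) → 0.375·a = 78.48, so a = 209.28.
Then b = (82.5 − 0.13·209.28) / 0.38 = 145.509.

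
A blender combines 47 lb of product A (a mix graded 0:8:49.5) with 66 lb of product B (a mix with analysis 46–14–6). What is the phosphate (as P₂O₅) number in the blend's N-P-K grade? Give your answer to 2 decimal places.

Total mass = 47 + 66 = 113 lb.
P₂O₅ mass = 8%×47 + 14%×66 = 13 lb.
% P₂O₅ = 13 / 113 = 11.5044%.

11.50% P₂O₅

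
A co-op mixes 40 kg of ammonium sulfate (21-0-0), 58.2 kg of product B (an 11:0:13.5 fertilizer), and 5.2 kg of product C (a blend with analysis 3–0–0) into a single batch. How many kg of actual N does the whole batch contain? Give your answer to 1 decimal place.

N mass = 21%×40 + 11%×58.2 + 3%×5.2 = 14.958 kg.

15.0 kg N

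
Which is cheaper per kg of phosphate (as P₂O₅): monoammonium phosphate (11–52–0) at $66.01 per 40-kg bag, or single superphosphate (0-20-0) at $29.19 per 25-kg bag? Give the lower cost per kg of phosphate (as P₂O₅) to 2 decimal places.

$3.17 per kg P₂O₅ (monoammonium phosphate)

monoammonium phosphate: P₂O₅ per bag = 40 × 52% = 20.8 kg; cost = 66.01 / 20.8 = $3.1736/kg P₂O₅.
single superphosphate: P₂O₅ per bag = 25 × 20% = 5 kg; cost = 29.19 / 5 = $5.8380/kg P₂O₅.
monoammonium phosphate is cheaper.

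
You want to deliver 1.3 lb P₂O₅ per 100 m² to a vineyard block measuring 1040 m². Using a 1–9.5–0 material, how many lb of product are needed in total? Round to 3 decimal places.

Product per 100 m² = 1.3 / 9.5% = 13.6842 lb.
Total product = 13.6842 × 1040 / 100 = 142.3158 lb.

142.316 lb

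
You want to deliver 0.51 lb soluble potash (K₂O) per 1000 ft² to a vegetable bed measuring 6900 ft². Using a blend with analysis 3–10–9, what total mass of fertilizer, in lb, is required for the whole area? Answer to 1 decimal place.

39.1 lb

Product per 1000 ft² = 0.51 / 9% = 5.66667 lb.
Total product = 5.66667 × 6900 / 1000 = 39.1 lb.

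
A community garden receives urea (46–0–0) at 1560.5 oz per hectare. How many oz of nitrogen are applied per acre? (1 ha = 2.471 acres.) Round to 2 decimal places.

290.50 oz N per acre

nitrogen per hectare = 1560.5 × 46% = 717.83 oz.
Convert to per acre: 717.83 × 0.404694 = 290.502 oz.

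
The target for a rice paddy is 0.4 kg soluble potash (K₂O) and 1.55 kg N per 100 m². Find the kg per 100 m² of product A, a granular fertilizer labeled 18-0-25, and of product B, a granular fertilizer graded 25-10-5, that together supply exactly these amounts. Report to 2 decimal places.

0.42 kg product A, 5.90 kg product B

Per-100 m² balance (a = product A, b = product B):
K₂O: 0.25·a + 0.05·b = 0.4
N: 0.18·a + 0.25·b = 1.55
From row1: a = (0.4 − 0.05·b) / 0.25.
Into row2: 0.18·(0.4 − 0.05·b)/0.25 + 0.25·b = 1.55 → b = 5.8972, a = 0.420561.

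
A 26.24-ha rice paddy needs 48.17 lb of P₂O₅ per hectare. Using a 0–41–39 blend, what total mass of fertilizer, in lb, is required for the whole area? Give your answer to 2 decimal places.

Product per hectare = 48.17 / 41% = 117.488 lb.
Total product = 117.488 × 26.24 = 3082.88 lb.

3082.88 lb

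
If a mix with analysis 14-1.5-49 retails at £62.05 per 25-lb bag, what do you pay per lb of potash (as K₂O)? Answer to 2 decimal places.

£5.07 per lb K₂O

K₂O in bag = 25 × 49% = 12.25 lb.
Cost per lb K₂O = £62.05 / 12.25 = £5.0653.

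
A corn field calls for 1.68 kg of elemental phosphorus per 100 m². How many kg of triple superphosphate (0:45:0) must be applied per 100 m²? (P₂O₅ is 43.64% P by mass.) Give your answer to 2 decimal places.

8.55 kg of product per hundred sq m

As P₂O₅: 1.68 / 0.4364 = 3.84968 kg per 100 m².
Product per 100 m² = 3.84968 / 45% = 8.55484 kg.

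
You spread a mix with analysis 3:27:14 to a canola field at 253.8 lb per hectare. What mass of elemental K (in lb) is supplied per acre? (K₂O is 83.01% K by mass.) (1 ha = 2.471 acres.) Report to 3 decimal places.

11.937 lb K per acre

K₂O per hectare = 253.8 × 14% = 35.532 lb.
Elemental K = 35.532 × 0.8301 = 29.4951 lb per hectare.
Convert to per acre: 29.4951 × 0.404694 = 11.9365 lb.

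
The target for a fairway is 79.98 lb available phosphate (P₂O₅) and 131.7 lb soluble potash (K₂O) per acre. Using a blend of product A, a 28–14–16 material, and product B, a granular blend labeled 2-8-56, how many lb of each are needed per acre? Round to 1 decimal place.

With a, b = lb per acre of product A and product B:
P₂O₅: 0.14·a + 0.08·b = 79.98
K₂O: 0.16·a + 0.56·b = 131.7
Solving simultaneously: a = 522.146, b = 85.9939.

522.1 lb product A, 86.0 lb product B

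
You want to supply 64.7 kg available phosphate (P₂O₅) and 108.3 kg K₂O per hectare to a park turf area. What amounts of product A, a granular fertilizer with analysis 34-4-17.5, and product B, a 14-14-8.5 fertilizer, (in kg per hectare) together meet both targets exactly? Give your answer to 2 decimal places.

Let a = kg of product A, b = kg of product B (per hectare).
P₂O₅: 0.04·a + 0.14·b = 64.7
K₂O: 0.175·a + 0.085·b = 108.3
From row1: a = (64.7 − 0.14·b) / 0.04.
Into row2: 0.175·(64.7 − 0.14·b)/0.04 + 0.085·b = 108.3 → b = 331.303, a = 457.938.

457.94 kg product A, 331.30 kg product B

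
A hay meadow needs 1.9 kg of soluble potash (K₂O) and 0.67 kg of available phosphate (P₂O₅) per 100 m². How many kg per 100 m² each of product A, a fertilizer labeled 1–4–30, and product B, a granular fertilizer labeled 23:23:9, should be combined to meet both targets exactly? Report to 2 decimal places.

5.76 kg product A, 1.91 kg product B

Per-100 m² balance (a = product A, b = product B):
K₂O: 0.3·a + 0.09·b = 1.9
P₂O₅: 0.04·a + 0.23·b = 0.67
Solving simultaneously: a = 5.75994, b = 1.91131.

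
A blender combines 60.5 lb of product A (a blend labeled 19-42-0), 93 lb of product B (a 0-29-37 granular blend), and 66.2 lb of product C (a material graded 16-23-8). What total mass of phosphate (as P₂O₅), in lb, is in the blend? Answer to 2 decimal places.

67.61 lb P₂O₅

P₂O₅ mass = 42%×60.5 + 29%×93 + 23%×66.2 = 67.606 lb.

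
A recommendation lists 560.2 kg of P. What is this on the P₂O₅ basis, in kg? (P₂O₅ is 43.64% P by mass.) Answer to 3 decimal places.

1283.685 kg P₂O₅

P₂O₅ = 560.2 / 0.4364 = 1283.6847 kg.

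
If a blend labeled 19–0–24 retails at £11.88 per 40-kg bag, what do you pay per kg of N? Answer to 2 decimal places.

N in bag = 40 × 19% = 7.6 kg.
Cost per kg N = £11.88 / 7.6 = £1.5632.

£1.56 per kg N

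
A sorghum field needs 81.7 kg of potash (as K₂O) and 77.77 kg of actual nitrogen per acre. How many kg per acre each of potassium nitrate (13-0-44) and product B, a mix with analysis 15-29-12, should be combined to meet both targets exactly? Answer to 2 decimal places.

Let a = kg of potassium nitrate, b = kg of product B (per acre).
K₂O: 0.44·a + 0.12·b = 81.7
N: 0.13·a + 0.15·b = 77.77
Eliminate a: (row1) − 0.44/0.13·(row2) → -0.387692·b = -181.522, so b = 468.2103.
Back-substitute: a = (81.7 − 0.12·468.2103) / 0.44 = 57.9881.

57.99 kg potassium nitrate, 468.21 kg product B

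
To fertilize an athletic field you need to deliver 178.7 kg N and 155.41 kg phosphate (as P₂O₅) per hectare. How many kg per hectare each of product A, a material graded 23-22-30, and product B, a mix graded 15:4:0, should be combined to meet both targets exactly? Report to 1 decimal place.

679.1 kg product A, 150.0 kg product B

Let a = kg of product A, b = kg of product B (per hectare).
N: 0.23·a + 0.15·b = 178.7
P₂O₅: 0.22·a + 0.04·b = 155.41
Eliminate b: (row1) − 0.15/0.04·(row2) → -0.595·a = -404.088, so a = 679.139.
Then b = (155.41 − 0.22·679.139) / 0.04 = 149.987.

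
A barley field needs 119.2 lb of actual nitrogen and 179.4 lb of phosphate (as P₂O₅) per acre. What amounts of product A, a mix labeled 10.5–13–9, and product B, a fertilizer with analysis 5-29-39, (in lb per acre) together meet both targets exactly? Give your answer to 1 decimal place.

Let a = lb of product A, b = lb of product B (per acre).
N: 0.105·a + 0.05·b = 119.2
P₂O₅: 0.13·a + 0.29·b = 179.4
Solving simultaneously: a = 1068.81, b = 139.499.

1068.8 lb product A, 139.5 lb product B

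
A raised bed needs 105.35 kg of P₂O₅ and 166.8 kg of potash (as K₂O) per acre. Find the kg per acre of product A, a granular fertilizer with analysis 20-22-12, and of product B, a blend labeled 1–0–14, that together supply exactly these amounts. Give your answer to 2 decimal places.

Per-acre balance (a = product A, b = product B):
P₂O₅: 0.22·a + 0·b = 105.35
K₂O: 0.12·a + 0.14·b = 166.8
Eliminate a: (row1) − 0.22/0.12·(row2) → -0.256667·b = -200.45, so b = 780.974.
Back-substitute: a = (105.35 − 0·780.974) / 0.22 = 478.864.

478.86 kg product A, 780.97 kg product B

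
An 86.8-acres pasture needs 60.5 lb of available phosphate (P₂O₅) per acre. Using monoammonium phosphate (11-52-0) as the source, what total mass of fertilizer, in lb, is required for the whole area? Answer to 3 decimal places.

10098.846 lb

Product per acre = 60.5 / 52% = 116.346 lb.
Total product = 116.346 × 86.8 = 10098.8462 lb.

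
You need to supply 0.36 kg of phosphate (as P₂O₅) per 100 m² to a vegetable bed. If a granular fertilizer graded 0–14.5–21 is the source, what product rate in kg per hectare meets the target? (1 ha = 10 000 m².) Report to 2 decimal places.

248.28 kg of product per hectare

Product per 100 m² = 0.36 / 14.5% = 2.48276 kg.
Convert to per hectare: 2.48276 × 100 = 248.276 kg.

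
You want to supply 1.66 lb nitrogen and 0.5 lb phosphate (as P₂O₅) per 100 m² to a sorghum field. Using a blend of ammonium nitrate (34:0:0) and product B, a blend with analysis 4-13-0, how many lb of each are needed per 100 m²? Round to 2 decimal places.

With a, b = lb per 100 m² of ammonium nitrate and product B:
N: 0.34·a + 0.04·b = 1.66
P₂O₅: 0·a + 0.13·b = 0.5
Solving simultaneously: a = 4.42986, b = 3.84615.

4.43 lb ammonium nitrate, 3.85 lb product B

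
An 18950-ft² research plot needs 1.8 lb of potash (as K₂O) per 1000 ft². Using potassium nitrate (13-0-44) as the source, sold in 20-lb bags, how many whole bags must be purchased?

4 bags

Product per 1000 ft² = 1.8 / 44% = 4.09091 lb.
Total product = 4.09091 × 18950 / 1000 = 77.5227 lb.
Bags = ⌈77.5227 / 20⌉ = 4.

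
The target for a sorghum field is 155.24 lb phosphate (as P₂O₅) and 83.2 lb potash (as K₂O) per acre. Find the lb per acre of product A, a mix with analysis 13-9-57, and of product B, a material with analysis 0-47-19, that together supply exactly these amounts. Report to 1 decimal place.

Per-acre balance (a = product A, b = product B):
P₂O₅: 0.09·a + 0.47·b = 155.24
K₂O: 0.57·a + 0.19·b = 83.2
Eliminate a: (row1) − 0.09/0.57·(row2) → 0.44·b = 142.103, so b = 322.962.
Back-substitute: a = (155.24 − 0.47·322.962) / 0.09 = 38.311.

38.3 lb product A, 323.0 lb product B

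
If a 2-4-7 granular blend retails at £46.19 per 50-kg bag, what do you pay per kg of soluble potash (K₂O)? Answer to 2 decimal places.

K₂O in bag = 50 × 7% = 3.5 kg.
Cost per kg K₂O = £46.19 / 3.5 = £13.1971.

£13.20 per kg K₂O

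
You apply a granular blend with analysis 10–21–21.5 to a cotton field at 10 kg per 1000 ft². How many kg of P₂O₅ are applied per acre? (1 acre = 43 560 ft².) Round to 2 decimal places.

91.48 kg P₂O₅ per acre

P₂O₅ per 1000 ft² = 10 × 21% = 2.1 kg.
Convert to per acre: 2.1 × 43.56 = 91.476 kg.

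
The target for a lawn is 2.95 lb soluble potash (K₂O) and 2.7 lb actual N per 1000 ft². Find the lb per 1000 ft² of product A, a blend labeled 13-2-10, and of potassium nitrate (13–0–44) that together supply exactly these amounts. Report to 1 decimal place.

Per-1000 ft² balance (a = product A, b = potassium nitrate):
K₂O: 0.1·a + 0.44·b = 2.95
N: 0.13·a + 0.13·b = 2.7
Eliminate a: (row1) − 0.1/0.13·(row2) → 0.34·b = 0.873077, so b = 2.56787.
Back-substitute: a = (2.95 − 0.44·2.56787) / 0.1 = 18.2014.

18.2 lb product A, 2.6 lb potassium nitrate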